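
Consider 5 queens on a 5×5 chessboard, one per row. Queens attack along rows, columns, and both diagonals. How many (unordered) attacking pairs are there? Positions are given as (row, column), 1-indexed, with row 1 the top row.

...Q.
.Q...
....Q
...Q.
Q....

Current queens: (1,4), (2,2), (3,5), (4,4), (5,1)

3

Same column: (1,4)–(4,4) (column 4).
Same diagonal: (2,2)–(4,4) (|2−4| = |2−4| = 2); (3,5)–(4,4) (|3−4| = |5−4| = 1).
Total attacking pairs: 3.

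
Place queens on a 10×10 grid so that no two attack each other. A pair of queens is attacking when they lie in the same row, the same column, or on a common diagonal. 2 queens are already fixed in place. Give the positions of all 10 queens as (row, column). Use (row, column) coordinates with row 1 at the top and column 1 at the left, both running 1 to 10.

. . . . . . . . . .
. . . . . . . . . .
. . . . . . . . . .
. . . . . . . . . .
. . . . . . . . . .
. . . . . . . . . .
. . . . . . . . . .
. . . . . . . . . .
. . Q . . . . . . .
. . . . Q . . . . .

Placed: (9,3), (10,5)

(1,6) (2,8) (3,10) (4,1) (5,4) (6,2) (7,7) (8,9) (9,3) (10,5)

Row 1: attacked by (9,3)→{3}; (10,5)→{5}. Safe: 1, 2, 4, 6, 7, 8, 9, 10. Place at column 6.
Row 2: attacked by (1,6)→{5,6,7}; (9,3)→{3,10}; (10,5)→{5}. Safe: 1, 2, 4, 8, 9. Place at column 8.
Row 3: attacked by (1,6)→{4,6,8}; (2,8)→{7,8,9}; (9,3)→{3,9}; (10,5)→{5}. Safe: 1, 2, 10. Place at column 10.
Row 4: attacked by (1,6)→{3,6,9}; (2,8)→{6,8,10}; (3,10)→{9,10}; (9,3)→{3,8}; (10,5)→{5}. Safe: 1, 2, 4, 7. Place at column 1.
Row 5: attacked by (1,6)→{2,6,10}; (2,8)→{5,8}; (3,10)→{8,10}; (4,1)→{1,2}; (9,3)→{3,7}; (10,5)→{5,10}. Safe: 4, 9. Place at column 4.
Row 6: attacked by (1,6)→{1,6}; (2,8)→{4,8}; (3,10)→{7,10}; (4,1)→{1,3}; (5,4)→{3,4,5}; (9,3)→{3,6}; (10,5)→{1,5,9}. Safe: 2. Place at column 2.
Row 7: attacked by (1,6)→{6}; (2,8)→{3,8}; (3,10)→{6,10}; (4,1)→{1,4}; (5,4)→{2,4,6}; (6,2)→{1,2,3}; (9,3)→{1,3,5}; (10,5)→{2,5,8}. Safe: 7, 9. Place at column 7.
Row 8: attacked by (1,6)→{6}; (2,8)→{2,8}; (3,10)→{5,10}; (4,1)→{1,5}; (5,4)→{1,4,7}; (6,2)→{2,4}; (7,7)→{6,7,8}; (9,3)→{2,3,4}; (10,5)→{3,5,7}. Safe: 9. Place at column 9.
Columns [6, 8, 10, 1, 4, 2, 7, 9, 3, 5], r−c [-5, -6, -7, 3, 1, 4, 0, -1, 6, 5], r+c [7, 10, 13, 5, 9, 8, 14, 17, 12, 15] are all distinct, so no two queens attack.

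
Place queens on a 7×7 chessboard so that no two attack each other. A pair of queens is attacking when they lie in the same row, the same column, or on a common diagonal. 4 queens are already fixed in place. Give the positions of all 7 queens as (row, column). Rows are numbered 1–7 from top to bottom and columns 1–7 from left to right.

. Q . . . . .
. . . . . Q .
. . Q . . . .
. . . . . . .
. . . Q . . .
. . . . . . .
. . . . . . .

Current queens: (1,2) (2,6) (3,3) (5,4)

(1,2) (2,6) (3,3) (4,7) (5,4) (6,1) (7,5)

Row 4: attacked by (1,2)→{2,5}; (2,6)→{4,6}; (3,3)→{2,3,4}; (5,4)→{3,4,5}. Safe: 1, 7. Place at column 7.
Row 6: attacked by (1,2)→{2,7}; (2,6)→{2,6}; (3,3)→{3,6}; (4,7)→{5,7}; (5,4)→{3,4,5}. Safe: 1. Place at column 1.
Row 7: attacked by (1,2)→{2}; (2,6)→{1,6}; (3,3)→{3,7}; (4,7)→{4,7}; (5,4)→{2,4,6}; (6,1)→{1,2}. Safe: 5. Place at column 5.
Columns [2, 6, 3, 7, 4, 1, 5], r−c [-1, -4, 0, -3, 1, 5, 2], r+c [3, 8, 6, 11, 9, 7, 12] are all distinct, so no two queens attack.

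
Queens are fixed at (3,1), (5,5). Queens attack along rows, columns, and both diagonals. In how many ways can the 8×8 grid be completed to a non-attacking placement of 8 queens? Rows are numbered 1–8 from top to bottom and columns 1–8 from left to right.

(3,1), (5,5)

Branch on row 1: col 2 → 0; col 4 → 1; col 6 → 2; col 7 → 0; col 8 → 0.
Sum: 0 + 1 + 2 + 0 + 0 = 3.

3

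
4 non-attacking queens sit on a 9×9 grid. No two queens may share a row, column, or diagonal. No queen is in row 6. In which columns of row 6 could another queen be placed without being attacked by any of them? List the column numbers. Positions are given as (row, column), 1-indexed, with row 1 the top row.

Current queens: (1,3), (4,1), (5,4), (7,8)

(1,3) attacks row 6 at column 3 and diagonals 8.
(4,1) attacks row 6 at column 1 and diagonals 3.
(5,4) attacks row 6 at column 4 and diagonals 3, 5.
(7,8) attacks row 6 at column 8 and diagonals 7, 9.
Attacked columns: {1, 3, 4, 5, 7, 8, 9}. Safe: {2, 6}.

columns 2, 6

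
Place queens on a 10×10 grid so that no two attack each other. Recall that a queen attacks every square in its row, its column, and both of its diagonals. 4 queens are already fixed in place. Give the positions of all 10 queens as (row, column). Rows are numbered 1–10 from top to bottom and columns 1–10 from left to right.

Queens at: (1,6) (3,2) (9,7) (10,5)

Row 2: attacked by (1,6)→{5,6,7}; (3,2)→{1,2,3}; (9,7)→{7}; (10,5)→{5}. Safe: 4, 8, 9, 10. Place at column 9.
Row 4: attacked by (1,6)→{3,6,9}; (2,9)→{7,9}; (3,2)→{1,2,3}; (9,7)→{2,7}; (10,5)→{5}. Safe: 4, 8, 10. Place at column 10.
Row 5: attacked by (1,6)→{2,6,10}; (2,9)→{6,9}; (3,2)→{2,4}; (4,10)→{9,10}; (9,7)→{3,7}; (10,5)→{5,10}. Safe: 1, 8. Place at column 8.
Row 6: attacked by (1,6)→{1,6}; (2,9)→{5,9}; (3,2)→{2,5}; (4,10)→{8,10}; (5,8)→{7,8,9}; (9,7)→{4,7,10}; (10,5)→{1,5,9}. Safe: 3. Place at column 3.
Row 7: attacked by (1,6)→{6}; (2,9)→{4,9}; (3,2)→{2,6}; (4,10)→{7,10}; (5,8)→{6,8,10}; (6,3)→{2,3,4}; (9,7)→{5,7,9}; (10,5)→{2,5,8}. Safe: 1. Place at column 1.
Row 8: attacked by (1,6)→{6}; (2,9)→{3,9}; (3,2)→{2,7}; (4,10)→{6,10}; (5,8)→{5,8}; (6,3)→{1,3,5}; (7,1)→{1,2}; (9,7)→{6,7,8}; (10,5)→{3,5,7}. Safe: 4. Place at column 4.
Columns [6, 9, 2, 10, 8, 3, 1, 4, 7, 5], r−c [-5, -7, 1, -6, -3, 3, 6, 4, 2, 5], r+c [7, 11, 5, 14, 13, 9, 8, 12, 16, 15] are all distinct, so no two queens attack.

(1,6) (2,9) (3,2) (4,10) (5,8) (6,3) (7,1) (8,4) (9,7) (10,5)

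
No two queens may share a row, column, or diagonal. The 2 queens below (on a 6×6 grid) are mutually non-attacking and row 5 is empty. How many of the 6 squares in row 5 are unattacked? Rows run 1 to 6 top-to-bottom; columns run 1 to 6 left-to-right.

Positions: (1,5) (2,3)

(1,5) attacks row 5 at column 5 and diagonals 1.
(2,3) attacks row 5 at column 3 and diagonals 6.
Attacked columns: {1, 3, 5, 6}. Safe: {2, 4}.

2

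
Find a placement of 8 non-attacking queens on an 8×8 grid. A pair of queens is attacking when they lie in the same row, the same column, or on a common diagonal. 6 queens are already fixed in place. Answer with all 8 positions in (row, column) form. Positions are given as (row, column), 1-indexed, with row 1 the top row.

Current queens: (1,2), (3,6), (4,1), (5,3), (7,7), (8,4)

(1,2) (2,8) (3,6) (4,1) (5,3) (6,5) (7,7) (8,4)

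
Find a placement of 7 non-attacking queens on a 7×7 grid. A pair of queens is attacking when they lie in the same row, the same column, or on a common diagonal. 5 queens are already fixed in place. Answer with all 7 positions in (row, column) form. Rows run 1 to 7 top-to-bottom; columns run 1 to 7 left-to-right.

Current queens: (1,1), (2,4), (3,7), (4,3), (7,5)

Row 5: attacked by (1,1)→{1,5}; (2,4)→{1,4,7}; (3,7)→{5,7}; (4,3)→{2,3,4}; (7,5)→{3,5,7}. Safe: 6. Place at column 6.
Row 6: attacked by (1,1)→{1,6}; (2,4)→{4}; (3,7)→{4,7}; (4,3)→{1,3,5}; (5,6)→{5,6,7}; (7,5)→{4,5,6}. Safe: 2. Place at column 2.
Columns [1, 4, 7, 3, 6, 2, 5], r−c [0, -2, -4, 1, -1, 4, 2], r+c [2, 6, 10, 7, 11, 8, 12] are all distinct, so no two queens attack.

(1,1) (2,4) (3,7) (4,3) (5,6) (6,2) (7,5)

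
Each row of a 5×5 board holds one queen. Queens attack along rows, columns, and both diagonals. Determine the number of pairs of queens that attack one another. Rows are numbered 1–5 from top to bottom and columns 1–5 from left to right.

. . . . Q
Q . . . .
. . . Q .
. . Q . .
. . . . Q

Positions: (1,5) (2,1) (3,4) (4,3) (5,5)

3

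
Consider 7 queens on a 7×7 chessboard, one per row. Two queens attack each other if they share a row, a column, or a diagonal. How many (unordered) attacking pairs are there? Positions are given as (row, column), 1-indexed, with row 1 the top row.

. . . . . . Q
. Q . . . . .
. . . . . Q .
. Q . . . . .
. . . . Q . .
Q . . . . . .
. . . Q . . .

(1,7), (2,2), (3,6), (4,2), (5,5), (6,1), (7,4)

2

Same column: (2,2)–(4,2) (column 2).
Same diagonal: (2,2)–(5,5) (|2−5| = |2−5| = 3).
Total attacking pairs: 2.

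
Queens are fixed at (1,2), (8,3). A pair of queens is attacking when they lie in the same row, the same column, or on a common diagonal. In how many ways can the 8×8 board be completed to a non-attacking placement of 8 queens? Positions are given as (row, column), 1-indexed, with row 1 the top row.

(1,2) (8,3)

2

Branch on row 2: col 4 → 0; col 5 → 1; col 6 → 0; col 7 → 1; col 8 → 0.
Sum: 0 + 1 + 0 + 1 + 0 = 2.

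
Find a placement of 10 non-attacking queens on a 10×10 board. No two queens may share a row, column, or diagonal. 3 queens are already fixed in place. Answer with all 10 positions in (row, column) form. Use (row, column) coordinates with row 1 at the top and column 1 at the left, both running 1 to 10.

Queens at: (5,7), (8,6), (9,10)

Row 1: attacked by (5,7)→{3,7}; (8,6)→{6}; (9,10)→{2,10}. Safe: 1, 4, 5, 8, 9. Place at column 5.
Row 2: attacked by (1,5)→{4,5,6}; (5,7)→{4,7,10}; (8,6)→{6}; (9,10)→{3,10}. Safe: 1, 2, 8, 9. Place at column 1.
Row 3: attacked by (1,5)→{3,5,7}; (2,1)→{1,2}; (5,7)→{5,7,9}; (8,6)→{1,6}; (9,10)→{4,10}. Safe: 8. Place at column 8.
Row 4: attacked by (1,5)→{2,5,8}; (2,1)→{1,3}; (3,8)→{7,8,9}; (5,7)→{6,7,8}; (8,6)→{2,6,10}; (9,10)→{5,10}. Safe: 4. Place at column 4.
Row 6: attacked by (1,5)→{5,10}; (2,1)→{1,5}; (3,8)→{5,8}; (4,4)→{2,4,6}; (5,7)→{6,7,8}; (8,6)→{4,6,8}; (9,10)→{7,10}. Safe: 3, 9. Place at column 9.
Row 7: attacked by (1,5)→{5}; (2,1)→{1,6}; (3,8)→{4,8}; (4,4)→{1,4,7}; (5,7)→{5,7,9}; (6,9)→{8,9,10}; (8,6)→{5,6,7}; (9,10)→{8,10}. Safe: 2, 3. Place at column 2.
Row 10: attacked by (1,5)→{5}; (2,1)→{1,9}; (3,8)→{1,8}; (4,4)→{4,10}; (5,7)→{2,7}; (6,9)→{5,9}; (7,2)→{2,5}; (8,6)→{4,6,8}; (9,10)→{9,10}. Safe: 3. Place at column 3.
Columns [5, 1, 8, 4, 7, 9, 2, 6, 10, 3], r−c [-4, 1, -5, 0, -2, -3, 5, 2, -1, 7], r+c [6, 3, 11, 8, 12, 15, 9, 14, 19, 13] are all distinct, so no two queens attack.

(1,5) (2,1) (3,8) (4,4) (5,7) (6,9) (7,2) (8,6) (9,10) (10,3)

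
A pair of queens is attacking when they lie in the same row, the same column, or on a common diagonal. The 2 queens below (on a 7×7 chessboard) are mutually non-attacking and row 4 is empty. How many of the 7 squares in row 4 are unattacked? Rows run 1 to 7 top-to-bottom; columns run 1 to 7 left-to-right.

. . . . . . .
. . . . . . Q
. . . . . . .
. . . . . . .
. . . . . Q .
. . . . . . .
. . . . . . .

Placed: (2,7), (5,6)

4

(2,7) attacks row 4 at column 7 and diagonals 5.
(5,6) attacks row 4 at column 6 and diagonals 5, 7.
Attacked columns: {5, 6, 7}. Safe: {1, 2, 3, 4}.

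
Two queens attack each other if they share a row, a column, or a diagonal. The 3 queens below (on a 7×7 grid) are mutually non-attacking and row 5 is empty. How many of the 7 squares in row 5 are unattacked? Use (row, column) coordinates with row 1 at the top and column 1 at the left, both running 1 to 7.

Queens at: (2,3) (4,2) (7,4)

2

(2,3) attacks row 5 at column 3 and diagonals 6.
(4,2) attacks row 5 at column 2 and diagonals 1, 3.
(7,4) attacks row 5 at column 4 and diagonals 2, 6.
Attacked columns: {1, 2, 3, 4, 6}. Safe: {5, 7}.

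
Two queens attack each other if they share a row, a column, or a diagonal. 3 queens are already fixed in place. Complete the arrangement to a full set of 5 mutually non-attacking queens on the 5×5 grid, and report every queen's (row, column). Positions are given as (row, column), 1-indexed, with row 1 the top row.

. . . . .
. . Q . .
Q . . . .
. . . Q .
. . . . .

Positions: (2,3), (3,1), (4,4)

(1,5) (2,3) (3,1) (4,4) (5,2)

Row 1: attacked by (2,3)→{2,3,4}; (3,1)→{1,3}; (4,4)→{1,4}. Safe: 5. Place at column 5.
Row 5: attacked by (1,5)→{1,5}; (2,3)→{3}; (3,1)→{1,3}; (4,4)→{3,4,5}. Safe: 2. Place at column 2.
Columns [5, 3, 1, 4, 2], r−c [-4, -1, 2, 0, 3], r+c [6, 5, 4, 8, 7] are all distinct, so no two queens attack.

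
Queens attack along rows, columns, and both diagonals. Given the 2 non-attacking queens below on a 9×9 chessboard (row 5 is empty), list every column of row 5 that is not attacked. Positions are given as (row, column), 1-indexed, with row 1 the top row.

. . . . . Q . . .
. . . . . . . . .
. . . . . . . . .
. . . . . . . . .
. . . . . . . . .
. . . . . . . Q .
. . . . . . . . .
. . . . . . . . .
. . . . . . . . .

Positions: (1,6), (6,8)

columns 1, 3, 4, 5

(1,6) attacks row 5 at column 6 and diagonals 2.
(6,8) attacks row 5 at column 8 and diagonals 7, 9.
Attacked columns: {2, 6, 7, 8, 9}. Safe: {1, 3, 4, 5}.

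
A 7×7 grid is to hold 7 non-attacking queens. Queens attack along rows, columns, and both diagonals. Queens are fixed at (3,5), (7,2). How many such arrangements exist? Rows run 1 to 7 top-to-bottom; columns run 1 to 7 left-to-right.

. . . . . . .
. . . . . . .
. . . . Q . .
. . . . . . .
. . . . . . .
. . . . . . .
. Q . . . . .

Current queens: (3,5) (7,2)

1

Branch on row 1: col 1 → 0; col 4 → 0; col 6 → 1.
Sum: 0 + 0 + 1 = 1.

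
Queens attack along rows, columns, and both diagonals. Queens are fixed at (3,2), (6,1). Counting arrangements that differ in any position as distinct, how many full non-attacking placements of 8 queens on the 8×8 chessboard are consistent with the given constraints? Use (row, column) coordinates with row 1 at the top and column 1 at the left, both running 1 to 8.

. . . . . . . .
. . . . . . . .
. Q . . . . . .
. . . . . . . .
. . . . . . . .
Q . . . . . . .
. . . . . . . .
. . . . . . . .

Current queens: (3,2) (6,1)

8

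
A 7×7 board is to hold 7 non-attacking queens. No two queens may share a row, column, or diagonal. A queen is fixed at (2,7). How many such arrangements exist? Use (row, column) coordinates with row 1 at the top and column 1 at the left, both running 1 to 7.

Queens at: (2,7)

7

Branch on row 1: col 1 → 0; col 2 → 1; col 3 → 2; col 4 → 2; col 5 → 2.
Sum: 0 + 1 + 2 + 2 + 2 = 7.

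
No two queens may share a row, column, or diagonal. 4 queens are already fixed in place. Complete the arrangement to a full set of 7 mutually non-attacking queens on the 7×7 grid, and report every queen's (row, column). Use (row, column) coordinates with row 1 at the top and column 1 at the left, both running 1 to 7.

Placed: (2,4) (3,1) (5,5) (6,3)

(1,2) (2,4) (3,1) (4,7) (5,5) (6,3) (7,6)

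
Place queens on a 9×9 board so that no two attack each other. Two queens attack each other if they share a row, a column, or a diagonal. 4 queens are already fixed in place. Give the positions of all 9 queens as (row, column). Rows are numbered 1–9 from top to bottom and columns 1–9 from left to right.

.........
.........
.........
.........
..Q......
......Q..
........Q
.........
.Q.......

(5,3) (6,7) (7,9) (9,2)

(1,5) (2,8) (3,6) (4,1) (5,3) (6,7) (7,9) (8,4) (9,2)

Row 1: attacked by (5,3)→{3,7}; (6,7)→{2,7}; (7,9)→{3,9}; (9,2)→{2}. Safe: 1, 4, 5, 6, 8. Place at column 5.
Row 2: attacked by (1,5)→{4,5,6}; (5,3)→{3,6}; (6,7)→{3,7}; (7,9)→{4,9}; (9,2)→{2,9}. Safe: 1, 8. Place at column 8.
Row 3: attacked by (1,5)→{3,5,7}; (2,8)→{7,8,9}; (5,3)→{1,3,5}; (6,7)→{4,7}; (7,9)→{5,9}; (9,2)→{2,8}. Safe: 6. Place at column 6.
Row 4: attacked by (1,5)→{2,5,8}; (2,8)→{6,8}; (3,6)→{5,6,7}; (5,3)→{2,3,4}; (6,7)→{5,7,9}; (7,9)→{6,9}; (9,2)→{2,7}. Safe: 1. Place at column 1.
Row 8: attacked by (1,5)→{5}; (2,8)→{2,8}; (3,6)→{1,6}; (4,1)→{1,5}; (5,3)→{3,6}; (6,7)→{5,7,9}; (7,9)→{8,9}; (9,2)→{1,2,3}. Safe: 4. Place at column 4.
Columns [5, 8, 6, 1, 3, 7, 9, 4, 2], r−c [-4, -6, -3, 3, 2, -1, -2, 4, 7], r+c [6, 10, 9, 5, 8, 13, 16, 12, 11] are all distinct, so no two queens attack.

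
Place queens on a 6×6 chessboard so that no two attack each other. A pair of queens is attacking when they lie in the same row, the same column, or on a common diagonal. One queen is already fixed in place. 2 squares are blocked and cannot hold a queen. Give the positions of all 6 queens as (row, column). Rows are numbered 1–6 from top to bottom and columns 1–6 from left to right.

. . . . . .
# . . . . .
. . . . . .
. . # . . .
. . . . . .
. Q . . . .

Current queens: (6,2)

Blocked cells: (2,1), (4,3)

Row 1: attacked by (6,2)→{2}. Safe: 1, 3, 4, 5, 6. Place at column 5.
Row 2: attacked by (1,5)→{4,5,6}; (6,2)→{2,6}. Blocked: 1. Safe: 3. Place at column 3.
Row 3: attacked by (1,5)→{3,5}; (2,3)→{2,3,4}; (6,2)→{2,5}. Safe: 1, 6. Place at column 1.
Row 4: attacked by (1,5)→{2,5}; (2,3)→{1,3,5}; (3,1)→{1,2}; (6,2)→{2,4}. Blocked: 3. Safe: 6. Place at column 6.
Row 5: attacked by (1,5)→{1,5}; (2,3)→{3,6}; (3,1)→{1,3}; (4,6)→{5,6}; (6,2)→{1,2,3}. Safe: 4. Place at column 4.
Columns [5, 3, 1, 6, 4, 2], r−c [-4, -1, 2, -2, 1, 4], r+c [6, 5, 4, 10, 9, 8] are all distinct, so no two queens attack.

(1,5) (2,3) (3,1) (4,6) (5,4) (6,2)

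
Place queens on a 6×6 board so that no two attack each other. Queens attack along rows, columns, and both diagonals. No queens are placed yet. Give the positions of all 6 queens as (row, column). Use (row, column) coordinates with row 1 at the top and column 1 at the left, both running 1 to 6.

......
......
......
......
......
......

Row 1: Safe: 1, 2, 3, 4, 5, 6. Place at column 4.
Row 2: attacked by (1,4)→{3,4,5}. Safe: 1, 2, 6. Place at column 1.
Row 3: attacked by (1,4)→{2,4,6}; (2,1)→{1,2}. Safe: 3, 5. Place at column 5.
Row 4: attacked by (1,4)→{1,4}; (2,1)→{1,3}; (3,5)→{4,5,6}. Safe: 2. Place at column 2.
Row 5: attacked by (1,4)→{4}; (2,1)→{1,4}; (3,5)→{3,5}; (4,2)→{1,2,3}. Safe: 6. Place at column 6.
Row 6: attacked by (1,4)→{4}; (2,1)→{1,5}; (3,5)→{2,5}; (4,2)→{2,4}; (5,6)→{5,6}. Safe: 3. Place at column 3.
Columns [4, 1, 5, 2, 6, 3], r−c [-3, 1, -2, 2, -1, 3], r+c [5, 3, 8, 6, 11, 9] are all distinct, so no two queens attack.

(1,4) (2,1) (3,5) (4,2) (5,6) (6,3)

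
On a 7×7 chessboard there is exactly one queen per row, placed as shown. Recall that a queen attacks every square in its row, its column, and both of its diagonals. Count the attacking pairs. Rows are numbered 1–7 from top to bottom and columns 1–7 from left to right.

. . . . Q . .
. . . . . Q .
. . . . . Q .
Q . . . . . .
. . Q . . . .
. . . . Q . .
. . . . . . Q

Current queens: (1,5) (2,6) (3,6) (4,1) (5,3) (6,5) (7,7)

4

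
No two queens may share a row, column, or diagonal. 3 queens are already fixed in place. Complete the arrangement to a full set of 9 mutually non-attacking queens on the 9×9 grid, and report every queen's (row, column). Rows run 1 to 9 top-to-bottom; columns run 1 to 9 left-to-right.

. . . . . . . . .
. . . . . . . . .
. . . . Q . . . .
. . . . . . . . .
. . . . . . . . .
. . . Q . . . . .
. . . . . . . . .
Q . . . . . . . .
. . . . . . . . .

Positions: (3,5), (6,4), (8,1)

Row 1: attacked by (3,5)→{3,5,7}; (6,4)→{4,9}; (8,1)→{1,8}. Safe: 2, 6. Place at column 2.
Row 2: attacked by (1,2)→{1,2,3}; (3,5)→{4,5,6}; (6,4)→{4,8}; (8,1)→{1,7}. Safe: 9. Place at column 9.
Row 4: attacked by (1,2)→{2,5}; (2,9)→{7,9}; (3,5)→{4,5,6}; (6,4)→{2,4,6}; (8,1)→{1,5}. Safe: 3, 8. Place at column 3.
Row 5: attacked by (1,2)→{2,6}; (2,9)→{6,9}; (3,5)→{3,5,7}; (4,3)→{2,3,4}; (6,4)→{3,4,5}; (8,1)→{1,4}. Safe: 8. Place at column 8.
Row 7: attacked by (1,2)→{2,8}; (2,9)→{4,9}; (3,5)→{1,5,9}; (4,3)→{3,6}; (5,8)→{6,8}; (6,4)→{3,4,5}; (8,1)→{1,2}. Safe: 7. Place at column 7.
Row 9: attacked by (1,2)→{2}; (2,9)→{2,9}; (3,5)→{5}; (4,3)→{3,8}; (5,8)→{4,8}; (6,4)→{1,4,7}; (7,7)→{5,7,9}; (8,1)→{1,2}. Safe: 6. Place at column 6.
Columns [2, 9, 5, 3, 8, 4, 7, 1, 6], r−c [-1, -7, -2, 1, -3, 2, 0, 7, 3], r+c [3, 11, 8, 7, 13, 10, 14, 9, 15] are all distinct, so no two queens attack.

(1,2) (2,9) (3,5) (4,3) (5,8) (6,4) (7,7) (8,1) (9,6)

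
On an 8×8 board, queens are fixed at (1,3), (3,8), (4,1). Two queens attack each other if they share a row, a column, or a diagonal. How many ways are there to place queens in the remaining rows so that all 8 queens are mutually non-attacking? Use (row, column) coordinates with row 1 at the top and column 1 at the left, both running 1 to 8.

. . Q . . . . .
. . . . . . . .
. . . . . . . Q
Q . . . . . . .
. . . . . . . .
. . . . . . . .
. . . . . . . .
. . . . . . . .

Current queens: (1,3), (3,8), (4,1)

2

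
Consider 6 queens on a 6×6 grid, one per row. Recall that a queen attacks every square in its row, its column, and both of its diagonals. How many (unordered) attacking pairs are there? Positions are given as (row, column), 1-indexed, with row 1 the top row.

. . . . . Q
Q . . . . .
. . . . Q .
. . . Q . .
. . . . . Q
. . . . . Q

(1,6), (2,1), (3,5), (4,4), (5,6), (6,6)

Same column: (1,6)–(5,6) (column 6); (1,6)–(6,6) (column 6); (5,6)–(6,6) (column 6).
Same diagonal: (3,5)–(4,4) (|3−4| = |5−4| = 1); (4,4)–(6,6) (|4−6| = |4−6| = 2).
Total attacking pairs: 5.

5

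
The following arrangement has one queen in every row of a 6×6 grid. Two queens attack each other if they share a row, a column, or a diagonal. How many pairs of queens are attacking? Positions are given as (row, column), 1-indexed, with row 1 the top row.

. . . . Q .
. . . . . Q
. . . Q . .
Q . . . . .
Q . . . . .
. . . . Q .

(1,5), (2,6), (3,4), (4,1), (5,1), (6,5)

4

Same column: (1,5)–(6,5) (column 5); (4,1)–(5,1) (column 1).
Same diagonal: (1,5)–(2,6) (|1−2| = |5−6| = 1); (1,5)–(5,1) (|1−5| = |5−1| = 4).
Total attacking pairs: 4.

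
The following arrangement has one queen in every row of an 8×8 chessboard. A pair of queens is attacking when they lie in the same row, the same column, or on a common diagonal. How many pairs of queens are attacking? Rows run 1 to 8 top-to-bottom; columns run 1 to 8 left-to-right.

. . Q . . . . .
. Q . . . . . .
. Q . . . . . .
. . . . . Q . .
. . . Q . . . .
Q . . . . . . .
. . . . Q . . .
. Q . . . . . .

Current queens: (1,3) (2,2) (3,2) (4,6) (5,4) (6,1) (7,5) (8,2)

7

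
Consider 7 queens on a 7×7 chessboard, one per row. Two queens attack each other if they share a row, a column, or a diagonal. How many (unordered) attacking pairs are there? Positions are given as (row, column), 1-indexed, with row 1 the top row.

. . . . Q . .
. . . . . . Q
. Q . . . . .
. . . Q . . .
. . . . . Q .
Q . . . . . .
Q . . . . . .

2

Same column: (6,1)–(7,1) (column 1).
Same diagonal: (4,4)–(7,1) (|4−7| = |4−1| = 3).
Total attacking pairs: 2.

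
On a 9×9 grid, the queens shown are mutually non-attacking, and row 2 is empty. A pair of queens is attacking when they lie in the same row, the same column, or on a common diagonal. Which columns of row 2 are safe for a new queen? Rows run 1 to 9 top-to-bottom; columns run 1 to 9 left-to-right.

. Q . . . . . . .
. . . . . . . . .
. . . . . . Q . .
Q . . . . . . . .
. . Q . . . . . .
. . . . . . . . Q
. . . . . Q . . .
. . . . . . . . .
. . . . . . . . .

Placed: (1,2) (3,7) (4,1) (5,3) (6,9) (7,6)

(1,2) attacks row 2 at column 2 and diagonals 1, 3.
(3,7) attacks row 2 at column 7 and diagonals 6, 8.
(4,1) attacks row 2 at column 1 and diagonals 3.
(5,3) attacks row 2 at column 3 and diagonals 6.
(6,9) attacks row 2 at column 9 and diagonals 5.
(7,6) attacks row 2 at column 6 and diagonals 1.
Attacked columns: {1, 2, 3, 5, 6, 7, 8, 9}. Safe: {4}.

columns 4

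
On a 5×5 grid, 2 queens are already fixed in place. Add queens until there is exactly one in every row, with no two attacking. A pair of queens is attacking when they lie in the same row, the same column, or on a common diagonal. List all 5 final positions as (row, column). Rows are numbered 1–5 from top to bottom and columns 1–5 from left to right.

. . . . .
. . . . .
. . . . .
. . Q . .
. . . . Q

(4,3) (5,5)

(1,2) (2,4) (3,1) (4,3) (5,5)

Row 1: attacked by (4,3)→{3}; (5,5)→{1,5}. Safe: 2, 4. Place at column 2.
Row 2: attacked by (1,2)→{1,2,3}; (4,3)→{1,3,5}; (5,5)→{2,5}. Safe: 4. Place at column 4.
Row 3: attacked by (1,2)→{2,4}; (2,4)→{3,4,5}; (4,3)→{2,3,4}; (5,5)→{3,5}. Safe: 1. Place at column 1.
Columns [2, 4, 1, 3, 5], r−c [-1, -2, 2, 1, 0], r+c [3, 6, 4, 7, 10] are all distinct, so no two queens attack.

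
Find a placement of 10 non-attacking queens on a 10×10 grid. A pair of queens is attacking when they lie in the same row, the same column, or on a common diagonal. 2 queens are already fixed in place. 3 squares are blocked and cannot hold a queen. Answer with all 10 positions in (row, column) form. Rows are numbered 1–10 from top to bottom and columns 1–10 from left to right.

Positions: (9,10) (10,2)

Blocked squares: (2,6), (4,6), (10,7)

Row 1: attacked by (9,10)→{2,10}; (10,2)→{2}. Safe: 1, 3, 4, 5, 6, 7, 8, 9. Place at column 6.
Row 2: attacked by (1,6)→{5,6,7}; (9,10)→{3,10}; (10,2)→{2,10}. Blocked: 6. Safe: 1, 4, 8, 9. Place at column 8.
Row 3: attacked by (1,6)→{4,6,8}; (2,8)→{7,8,9}; (9,10)→{4,10}; (10,2)→{2,9}. Safe: 1, 3, 5. Place at column 5.
Row 4: attacked by (1,6)→{3,6,9}; (2,8)→{6,8,10}; (3,5)→{4,5,6}; (9,10)→{5,10}; (10,2)→{2,8}. Blocked: 6. Safe: 1, 7. Place at column 1.
Row 5: attacked by (1,6)→{2,6,10}; (2,8)→{5,8}; (3,5)→{3,5,7}; (4,1)→{1,2}; (9,10)→{6,10}; (10,2)→{2,7}. Safe: 4, 9. Place at column 4.
Row 6: attacked by (1,6)→{1,6}; (2,8)→{4,8}; (3,5)→{2,5,8}; (4,1)→{1,3}; (5,4)→{3,4,5}; (9,10)→{7,10}; (10,2)→{2,6}. Safe: 9. Place at column 9.
Row 7: attacked by (1,6)→{6}; (2,8)→{3,8}; (3,5)→{1,5,9}; (4,1)→{1,4}; (5,4)→{2,4,6}; (6,9)→{8,9,10}; (9,10)→{8,10}; (10,2)→{2,5}. Safe: 7. Place at column 7.
Row 8: attacked by (1,6)→{6}; (2,8)→{2,8}; (3,5)→{5,10}; (4,1)→{1,5}; (5,4)→{1,4,7}; (6,9)→{7,9}; (7,7)→{6,7,8}; (9,10)→{9,10}; (10,2)→{2,4}. Safe: 3. Place at column 3.
Columns [6, 8, 5, 1, 4, 9, 7, 3, 10, 2], r−c [-5, -6, -2, 3, 1, -3, 0, 5, -1, 8], r+c [7, 10, 8, 5, 9, 15, 14, 11, 19, 12] are all distinct, so no two queens attack.

(1,6) (2,8) (3,5) (4,1) (5,4) (6,9) (7,7) (8,3) (9,10) (10,2)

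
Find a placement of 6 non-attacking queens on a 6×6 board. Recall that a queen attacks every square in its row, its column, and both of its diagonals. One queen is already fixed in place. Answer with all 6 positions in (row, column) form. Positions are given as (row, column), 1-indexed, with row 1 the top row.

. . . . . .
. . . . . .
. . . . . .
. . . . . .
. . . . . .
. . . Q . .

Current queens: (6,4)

(1,3) (2,6) (3,2) (4,5) (5,1) (6,4)

Row 1: attacked by (6,4)→{4}. Safe: 1, 2, 3, 5, 6. Place at column 3.
Row 2: attacked by (1,3)→{2,3,4}; (6,4)→{4}. Safe: 1, 5, 6. Place at column 6.
Row 3: attacked by (1,3)→{1,3,5}; (2,6)→{5,6}; (6,4)→{1,4}. Safe: 2. Place at column 2.
Row 4: attacked by (1,3)→{3,6}; (2,6)→{4,6}; (3,2)→{1,2,3}; (6,4)→{2,4,6}. Safe: 5. Place at column 5.
Row 5: attacked by (1,3)→{3}; (2,6)→{3,6}; (3,2)→{2,4}; (4,5)→{4,5,6}; (6,4)→{3,4,5}. Safe: 1. Place at column 1.
Columns [3, 6, 2, 5, 1, 4], r−c [-2, -4, 1, -1, 4, 2], r+c [4, 8, 5, 9, 6, 10] are all distinct, so no two queens attack.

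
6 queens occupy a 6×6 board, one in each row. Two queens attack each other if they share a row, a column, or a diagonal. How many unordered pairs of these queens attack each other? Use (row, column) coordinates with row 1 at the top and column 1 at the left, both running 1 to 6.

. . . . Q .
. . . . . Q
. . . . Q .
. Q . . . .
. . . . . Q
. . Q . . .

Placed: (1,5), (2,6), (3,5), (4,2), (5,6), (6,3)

5

Same column: (1,5)–(3,5) (column 5); (2,6)–(5,6) (column 6).
Same diagonal: (1,5)–(2,6) (|1−2| = |5−6| = 1); (1,5)–(4,2) (|1−4| = |5−2| = 3); (2,6)–(3,5) (|2−3| = |6−5| = 1).
Total attacking pairs: 5.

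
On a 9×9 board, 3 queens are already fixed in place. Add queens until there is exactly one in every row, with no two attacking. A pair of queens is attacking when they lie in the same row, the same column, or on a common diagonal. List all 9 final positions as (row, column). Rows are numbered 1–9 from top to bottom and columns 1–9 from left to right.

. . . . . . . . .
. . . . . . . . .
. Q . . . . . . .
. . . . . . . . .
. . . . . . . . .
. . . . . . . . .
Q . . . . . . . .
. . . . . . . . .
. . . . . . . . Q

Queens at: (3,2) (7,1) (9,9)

(1,3) (2,7) (3,2) (4,8) (5,6) (6,4) (7,1) (8,5) (9,9)

Row 1: attacked by (3,2)→{2,4}; (7,1)→{1,7}; (9,9)→{1,9}. Safe: 3, 5, 6, 8. Place at column 3.
Row 2: attacked by (1,3)→{2,3,4}; (3,2)→{1,2,3}; (7,1)→{1,6}; (9,9)→{2,9}. Safe: 5, 7, 8. Place at column 7.
Row 4: attacked by (1,3)→{3,6}; (2,7)→{5,7,9}; (3,2)→{1,2,3}; (7,1)→{1,4}; (9,9)→{4,9}. Safe: 8. Place at column 8.
Row 5: attacked by (1,3)→{3,7}; (2,7)→{4,7}; (3,2)→{2,4}; (4,8)→{7,8,9}; (7,1)→{1,3}; (9,9)→{5,9}. Safe: 6. Place at column 6.
Row 6: attacked by (1,3)→{3,8}; (2,7)→{3,7}; (3,2)→{2,5}; (4,8)→{6,8}; (5,6)→{5,6,7}; (7,1)→{1,2}; (9,9)→{6,9}. Safe: 4. Place at column 4.
Row 8: attacked by (1,3)→{3}; (2,7)→{1,7}; (3,2)→{2,7}; (4,8)→{4,8}; (5,6)→{3,6,9}; (6,4)→{2,4,6}; (7,1)→{1,2}; (9,9)→{8,9}. Safe: 5. Place at column 5.
Columns [3, 7, 2, 8, 6, 4, 1, 5, 9], r−c [-2, -5, 1, -4, -1, 2, 6, 3, 0], r+c [4, 9, 5, 12, 11, 10, 8, 13, 18] are all distinct, so no two queens attack.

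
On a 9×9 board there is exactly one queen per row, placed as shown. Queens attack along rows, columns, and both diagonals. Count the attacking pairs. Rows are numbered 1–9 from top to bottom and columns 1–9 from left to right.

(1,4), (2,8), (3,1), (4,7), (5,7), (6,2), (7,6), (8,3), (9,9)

Same column: (4,7)–(5,7) (column 7).
Same diagonal: (1,4)–(4,7) (|1−4| = |4−7| = 3); (4,7)–(8,3) (|4−8| = |7−3| = 4).
Total attacking pairs: 3.

3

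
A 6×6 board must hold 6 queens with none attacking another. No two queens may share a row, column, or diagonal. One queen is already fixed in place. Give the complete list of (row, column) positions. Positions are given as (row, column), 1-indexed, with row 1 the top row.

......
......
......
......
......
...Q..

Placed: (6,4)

(1,3) (2,6) (3,2) (4,5) (5,1) (6,4)

Row 1: attacked by (6,4)→{4}. Safe: 1, 2, 3, 5, 6. Place at column 3.
Row 2: attacked by (1,3)→{2,3,4}; (6,4)→{4}. Safe: 1, 5, 6. Place at column 6.
Row 3: attacked by (1,3)→{1,3,5}; (2,6)→{5,6}; (6,4)→{1,4}. Safe: 2. Place at column 2.
Row 4: attacked by (1,3)→{3,6}; (2,6)→{4,6}; (3,2)→{1,2,3}; (6,4)→{2,4,6}. Safe: 5. Place at column 5.
Row 5: attacked by (1,3)→{3}; (2,6)→{3,6}; (3,2)→{2,4}; (4,5)→{4,5,6}; (6,4)→{3,4,5}. Safe: 1. Place at column 1.
Columns [3, 6, 2, 5, 1, 4], r−c [-2, -4, 1, -1, 4, 2], r+c [4, 8, 5, 9, 6, 10] are all distinct, so no two queens attack.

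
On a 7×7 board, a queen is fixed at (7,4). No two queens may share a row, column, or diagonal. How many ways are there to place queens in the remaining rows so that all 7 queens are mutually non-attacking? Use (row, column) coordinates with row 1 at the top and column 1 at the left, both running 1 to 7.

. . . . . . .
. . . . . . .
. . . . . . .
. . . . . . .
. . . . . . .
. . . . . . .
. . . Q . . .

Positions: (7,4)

6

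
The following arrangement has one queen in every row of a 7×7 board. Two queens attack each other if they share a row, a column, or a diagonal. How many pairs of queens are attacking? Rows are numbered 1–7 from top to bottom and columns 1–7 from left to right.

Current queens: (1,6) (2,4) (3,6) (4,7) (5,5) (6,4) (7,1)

Same column: (1,6)–(3,6) (column 6); (2,4)–(6,4) (column 4).
Same diagonal: (3,6)–(4,7) (|3−4| = |6−7| = 1); (5,5)–(6,4) (|5−6| = |5−4| = 1).
Total attacking pairs: 4.

4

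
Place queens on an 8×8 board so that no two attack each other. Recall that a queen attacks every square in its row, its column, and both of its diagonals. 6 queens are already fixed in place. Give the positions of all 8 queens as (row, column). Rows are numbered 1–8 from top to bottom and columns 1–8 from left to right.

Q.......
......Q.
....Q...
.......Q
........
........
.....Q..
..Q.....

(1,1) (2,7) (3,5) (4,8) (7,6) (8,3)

Row 5: attacked by (1,1)→{1,5}; (2,7)→{4,7}; (3,5)→{3,5,7}; (4,8)→{7,8}; (7,6)→{4,6,8}; (8,3)→{3,6}. Safe: 2. Place at column 2.
Row 6: attacked by (1,1)→{1,6}; (2,7)→{3,7}; (3,5)→{2,5,8}; (4,8)→{6,8}; (5,2)→{1,2,3}; (7,6)→{5,6,7}; (8,3)→{1,3,5}. Safe: 4. Place at column 4.
Columns [1, 7, 5, 8, 2, 4, 6, 3], r−c [0, -5, -2, -4, 3, 2, 1, 5], r+c [2, 9, 8, 12, 7, 10, 13, 11] are all distinct, so no two queens attack.

(1,1) (2,7) (3,5) (4,8) (5,2) (6,4) (7,6) (8,3)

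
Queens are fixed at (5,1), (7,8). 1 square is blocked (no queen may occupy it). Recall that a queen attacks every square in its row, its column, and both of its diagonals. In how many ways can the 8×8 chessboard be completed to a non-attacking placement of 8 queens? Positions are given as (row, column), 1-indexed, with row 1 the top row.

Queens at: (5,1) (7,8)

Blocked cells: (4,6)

3

Branch on row 1: col 3 → 1; col 4 → 1; col 6 → 0; col 7 → 1.
Sum: 1 + 1 + 0 + 1 = 3.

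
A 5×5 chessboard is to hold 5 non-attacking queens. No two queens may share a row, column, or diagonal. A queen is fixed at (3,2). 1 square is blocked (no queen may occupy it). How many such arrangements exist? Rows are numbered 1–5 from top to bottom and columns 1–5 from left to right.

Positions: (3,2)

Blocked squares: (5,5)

2

Branch on row 1: col 1 → 1; col 3 → 1; col 5 → 0.
Sum: 1 + 1 + 0 = 2.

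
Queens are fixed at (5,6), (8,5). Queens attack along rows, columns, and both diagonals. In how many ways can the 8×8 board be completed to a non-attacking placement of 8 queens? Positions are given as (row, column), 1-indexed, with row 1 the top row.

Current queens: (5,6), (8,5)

Branch on row 1: col 1 → 0; col 3 → 1; col 4 → 2; col 7 → 2; col 8 → 1.
Sum: 0 + 1 + 2 + 2 + 1 = 6.

6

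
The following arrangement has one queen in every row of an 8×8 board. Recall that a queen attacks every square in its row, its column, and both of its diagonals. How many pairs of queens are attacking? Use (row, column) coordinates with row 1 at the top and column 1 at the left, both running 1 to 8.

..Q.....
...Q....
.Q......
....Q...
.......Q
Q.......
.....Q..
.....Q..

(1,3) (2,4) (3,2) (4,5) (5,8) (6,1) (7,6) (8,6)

Same column: (7,6)–(8,6) (column 6).
Same diagonal: (1,3)–(2,4) (|1−2| = |3−4| = 1); (3,2)–(7,6) (|3−7| = |2−6| = 4); (5,8)–(7,6) (|5−7| = |8−6| = 2).
Total attacking pairs: 4.

4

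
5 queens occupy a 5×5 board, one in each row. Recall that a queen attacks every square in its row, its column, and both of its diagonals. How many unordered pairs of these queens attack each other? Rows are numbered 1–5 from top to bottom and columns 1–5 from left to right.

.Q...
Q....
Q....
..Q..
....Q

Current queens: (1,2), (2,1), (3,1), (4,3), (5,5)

3

Same column: (2,1)–(3,1) (column 1).
Same diagonal: (1,2)–(2,1) (|1−2| = |2−1| = 1); (2,1)–(4,3) (|2−4| = |1−3| = 2).
Total attacking pairs: 3.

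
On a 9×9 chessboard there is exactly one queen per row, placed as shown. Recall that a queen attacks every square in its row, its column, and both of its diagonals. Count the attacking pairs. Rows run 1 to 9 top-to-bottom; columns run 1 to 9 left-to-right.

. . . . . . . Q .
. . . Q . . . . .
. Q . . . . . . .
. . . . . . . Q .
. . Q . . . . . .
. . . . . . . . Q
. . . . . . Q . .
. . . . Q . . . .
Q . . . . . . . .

1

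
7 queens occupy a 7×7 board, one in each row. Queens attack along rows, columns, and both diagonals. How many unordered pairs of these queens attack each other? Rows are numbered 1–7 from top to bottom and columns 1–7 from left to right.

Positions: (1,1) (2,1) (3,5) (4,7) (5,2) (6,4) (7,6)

2

Same column: (1,1)–(2,1) (column 1).
Same diagonal: (2,1)–(7,6) (|2−7| = |1−6| = 5).
Total attacking pairs: 2.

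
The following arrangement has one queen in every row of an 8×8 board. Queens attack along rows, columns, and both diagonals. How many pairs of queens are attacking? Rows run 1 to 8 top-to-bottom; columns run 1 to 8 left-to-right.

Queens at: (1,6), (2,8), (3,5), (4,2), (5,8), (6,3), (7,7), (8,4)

1

Same column: (2,8)–(5,8) (column 8).
Total attacking pairs: 1.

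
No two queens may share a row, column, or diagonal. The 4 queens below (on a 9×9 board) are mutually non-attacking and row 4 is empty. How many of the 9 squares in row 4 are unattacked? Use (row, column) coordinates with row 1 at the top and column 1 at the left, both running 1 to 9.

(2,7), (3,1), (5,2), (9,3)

(2,7) attacks row 4 at column 7 and diagonals 5, 9.
(3,1) attacks row 4 at column 1 and diagonals 2.
(5,2) attacks row 4 at column 2 and diagonals 1, 3.
(9,3) attacks row 4 at column 3 and diagonals 8.
Attacked columns: {1, 2, 3, 5, 7, 8, 9}. Safe: {4, 6}.

2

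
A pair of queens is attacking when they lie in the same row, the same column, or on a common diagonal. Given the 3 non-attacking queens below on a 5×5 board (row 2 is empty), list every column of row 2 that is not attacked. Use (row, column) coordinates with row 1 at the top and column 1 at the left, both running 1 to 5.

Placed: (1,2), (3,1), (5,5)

columns 4

(1,2) attacks row 2 at column 2 and diagonals 1, 3.
(3,1) attacks row 2 at column 1 and diagonals 2.
(5,5) attacks row 2 at column 5 and diagonals 2.
Attacked columns: {1, 2, 3, 5}. Safe: {4}.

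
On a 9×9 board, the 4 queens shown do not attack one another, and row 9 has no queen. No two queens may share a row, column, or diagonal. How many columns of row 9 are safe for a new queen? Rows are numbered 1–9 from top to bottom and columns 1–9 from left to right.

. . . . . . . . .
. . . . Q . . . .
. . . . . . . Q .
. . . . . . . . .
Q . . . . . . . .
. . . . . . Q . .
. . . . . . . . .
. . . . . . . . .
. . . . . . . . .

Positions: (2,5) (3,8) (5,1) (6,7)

(2,5) attacks row 9 at column 5.
(3,8) attacks row 9 at column 8 and diagonals 2.
(5,1) attacks row 9 at column 1 and diagonals 5.
(6,7) attacks row 9 at column 7 and diagonals 4.
Attacked columns: {1, 2, 4, 5, 7, 8}. Safe: {3, 6, 9}.

3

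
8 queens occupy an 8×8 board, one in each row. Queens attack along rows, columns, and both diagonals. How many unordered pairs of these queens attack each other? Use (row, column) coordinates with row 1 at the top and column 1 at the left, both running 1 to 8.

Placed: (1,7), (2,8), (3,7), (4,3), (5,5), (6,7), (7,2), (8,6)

7

Same column: (1,7)–(3,7) (column 7); (1,7)–(6,7) (column 7); (3,7)–(6,7) (column 7).
Same diagonal: (1,7)–(2,8) (|1−2| = |7−8| = 1); (2,8)–(3,7) (|2−3| = |8−7| = 1); (2,8)–(5,5) (|2−5| = |8−5| = 3); (3,7)–(5,5) (|3−5| = |7−5| = 2).
Total attacking pairs: 7.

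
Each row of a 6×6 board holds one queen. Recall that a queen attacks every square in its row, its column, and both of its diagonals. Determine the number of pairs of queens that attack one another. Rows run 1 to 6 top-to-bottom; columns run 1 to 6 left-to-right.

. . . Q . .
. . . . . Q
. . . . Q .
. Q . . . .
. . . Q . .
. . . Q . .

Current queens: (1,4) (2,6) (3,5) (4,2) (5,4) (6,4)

5

Same column: (1,4)–(5,4) (column 4); (1,4)–(6,4) (column 4); (5,4)–(6,4) (column 4).
Same diagonal: (2,6)–(3,5) (|2−3| = |6−5| = 1); (4,2)–(6,4) (|4−6| = |2−4| = 2).
Total attacking pairs: 5.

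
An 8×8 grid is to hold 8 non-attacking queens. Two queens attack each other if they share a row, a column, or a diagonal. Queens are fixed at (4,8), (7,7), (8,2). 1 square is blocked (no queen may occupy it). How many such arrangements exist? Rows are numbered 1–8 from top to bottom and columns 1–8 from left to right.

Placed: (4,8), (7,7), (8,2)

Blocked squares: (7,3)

1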